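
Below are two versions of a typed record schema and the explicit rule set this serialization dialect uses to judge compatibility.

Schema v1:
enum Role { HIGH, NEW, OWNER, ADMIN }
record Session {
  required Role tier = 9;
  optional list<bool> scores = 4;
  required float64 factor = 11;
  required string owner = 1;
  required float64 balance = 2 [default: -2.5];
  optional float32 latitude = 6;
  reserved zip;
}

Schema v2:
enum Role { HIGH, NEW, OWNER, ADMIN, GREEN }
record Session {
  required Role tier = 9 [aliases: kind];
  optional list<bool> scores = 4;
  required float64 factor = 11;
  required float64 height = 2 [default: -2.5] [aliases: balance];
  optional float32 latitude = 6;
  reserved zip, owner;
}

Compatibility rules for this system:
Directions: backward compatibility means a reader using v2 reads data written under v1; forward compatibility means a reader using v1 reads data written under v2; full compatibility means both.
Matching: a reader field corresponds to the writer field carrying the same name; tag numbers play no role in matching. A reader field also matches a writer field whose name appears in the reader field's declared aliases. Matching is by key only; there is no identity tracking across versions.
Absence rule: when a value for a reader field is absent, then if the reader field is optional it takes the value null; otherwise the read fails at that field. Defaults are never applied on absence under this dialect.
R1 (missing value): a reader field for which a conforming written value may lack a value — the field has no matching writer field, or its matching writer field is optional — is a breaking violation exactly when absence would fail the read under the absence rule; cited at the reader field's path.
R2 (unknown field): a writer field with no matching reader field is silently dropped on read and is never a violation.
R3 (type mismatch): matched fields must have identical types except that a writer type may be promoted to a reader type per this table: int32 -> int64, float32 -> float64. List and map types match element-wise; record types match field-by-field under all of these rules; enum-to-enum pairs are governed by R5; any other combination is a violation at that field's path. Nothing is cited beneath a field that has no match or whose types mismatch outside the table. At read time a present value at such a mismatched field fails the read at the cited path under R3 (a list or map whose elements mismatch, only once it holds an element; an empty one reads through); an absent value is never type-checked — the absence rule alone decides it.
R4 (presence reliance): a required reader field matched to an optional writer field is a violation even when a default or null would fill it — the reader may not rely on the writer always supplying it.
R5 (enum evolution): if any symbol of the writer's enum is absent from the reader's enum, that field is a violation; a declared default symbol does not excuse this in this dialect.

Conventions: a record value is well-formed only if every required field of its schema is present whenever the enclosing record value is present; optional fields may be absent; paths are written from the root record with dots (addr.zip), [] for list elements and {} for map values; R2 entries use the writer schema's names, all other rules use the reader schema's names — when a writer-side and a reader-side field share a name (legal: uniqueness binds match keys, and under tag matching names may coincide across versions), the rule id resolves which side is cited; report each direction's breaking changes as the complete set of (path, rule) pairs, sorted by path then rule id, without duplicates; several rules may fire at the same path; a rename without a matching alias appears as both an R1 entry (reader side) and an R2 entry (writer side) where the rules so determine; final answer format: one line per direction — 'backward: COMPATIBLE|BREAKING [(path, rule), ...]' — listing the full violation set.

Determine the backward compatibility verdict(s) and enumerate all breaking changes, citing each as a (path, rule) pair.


backward: COMPATIBLE []

arrows below run writer -> reader for Session
backward for Session (reader v2, writer v1):
  tier: Role -> Role, writer required; from tier
  scores: list<bool> -> list<bool>, writer optional; from scores
  factor: float64 -> float64, writer required; from factor
  height: float64 -> float64, writer required; from balance
  latitude: float32 -> float32, writer optional; from latitude
  writer field owner has no reader counterpart
  => backward verdict for Session: COMPATIBLE, no violations
checking off the Session differences that do not matter here:
  enum Role (field tier in record Session): symbol GREEN added -> its effect on Session is confined to the forward direction, not asked
  removed field owner from record Session (its key "owner" joins the reserved list) -> its effect on Session is confined to the forward direction, not asked
  renamed field balance to height in record Session (alias balance declared on the renamed field) -> its effect on Session is confined to the forward direction, not asked


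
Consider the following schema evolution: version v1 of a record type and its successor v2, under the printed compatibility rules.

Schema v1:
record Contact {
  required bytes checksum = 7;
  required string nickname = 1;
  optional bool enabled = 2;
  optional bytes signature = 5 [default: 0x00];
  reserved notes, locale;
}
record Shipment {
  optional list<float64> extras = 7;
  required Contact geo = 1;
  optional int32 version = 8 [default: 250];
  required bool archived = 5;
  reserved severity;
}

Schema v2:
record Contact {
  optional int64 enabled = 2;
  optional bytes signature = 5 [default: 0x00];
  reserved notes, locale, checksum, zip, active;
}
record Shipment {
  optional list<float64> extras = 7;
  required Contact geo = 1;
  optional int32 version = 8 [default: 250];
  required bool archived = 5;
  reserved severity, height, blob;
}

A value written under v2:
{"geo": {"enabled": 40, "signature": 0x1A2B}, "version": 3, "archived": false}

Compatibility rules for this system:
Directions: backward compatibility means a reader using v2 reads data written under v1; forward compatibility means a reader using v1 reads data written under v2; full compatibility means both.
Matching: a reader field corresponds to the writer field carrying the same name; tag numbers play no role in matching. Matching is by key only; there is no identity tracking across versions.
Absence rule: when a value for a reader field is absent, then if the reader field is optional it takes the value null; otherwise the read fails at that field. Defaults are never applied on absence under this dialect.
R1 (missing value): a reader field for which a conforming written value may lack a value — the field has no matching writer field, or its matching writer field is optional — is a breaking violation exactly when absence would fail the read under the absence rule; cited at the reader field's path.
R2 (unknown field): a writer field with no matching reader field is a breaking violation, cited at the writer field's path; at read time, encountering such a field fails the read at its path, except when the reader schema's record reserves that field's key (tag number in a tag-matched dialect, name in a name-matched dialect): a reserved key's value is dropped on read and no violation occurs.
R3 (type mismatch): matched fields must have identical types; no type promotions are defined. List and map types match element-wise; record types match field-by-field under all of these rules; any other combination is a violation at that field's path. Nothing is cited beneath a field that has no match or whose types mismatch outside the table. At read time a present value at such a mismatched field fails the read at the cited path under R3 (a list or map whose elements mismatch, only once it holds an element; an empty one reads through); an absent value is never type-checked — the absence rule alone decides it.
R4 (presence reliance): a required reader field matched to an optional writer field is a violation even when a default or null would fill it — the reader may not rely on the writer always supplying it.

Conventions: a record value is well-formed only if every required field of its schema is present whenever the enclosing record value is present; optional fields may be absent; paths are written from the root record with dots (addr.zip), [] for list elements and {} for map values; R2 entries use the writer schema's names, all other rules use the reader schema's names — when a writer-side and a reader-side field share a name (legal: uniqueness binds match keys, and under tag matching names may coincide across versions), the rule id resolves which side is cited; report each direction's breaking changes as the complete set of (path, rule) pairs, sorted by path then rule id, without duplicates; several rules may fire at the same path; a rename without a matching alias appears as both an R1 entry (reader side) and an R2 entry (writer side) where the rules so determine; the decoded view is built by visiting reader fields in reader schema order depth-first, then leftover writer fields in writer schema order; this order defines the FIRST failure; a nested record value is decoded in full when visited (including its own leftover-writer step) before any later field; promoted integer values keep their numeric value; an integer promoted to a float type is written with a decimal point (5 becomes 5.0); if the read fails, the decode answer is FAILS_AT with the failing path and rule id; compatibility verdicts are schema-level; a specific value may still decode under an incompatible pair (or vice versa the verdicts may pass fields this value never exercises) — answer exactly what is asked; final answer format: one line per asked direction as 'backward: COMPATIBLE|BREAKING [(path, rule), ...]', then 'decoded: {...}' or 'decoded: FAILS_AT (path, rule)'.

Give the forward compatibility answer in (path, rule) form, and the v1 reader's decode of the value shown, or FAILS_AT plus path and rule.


arrows below run writer -> reader for Shipment
checking forward for Shipment: reader v1 against writer v2:
  extras <- extras (list<float64> -> list<float64>, writer optional)
  geo <- geo (Contact -> Contact, writer required)
  version <- version (int32 -> int32, writer optional)
  archived <- archived (bool -> bool, writer required)
  geo.checksum has no writer counterpart
  geo.nickname has no writer counterpart
  geo.enabled <- geo.enabled (int64 -> bool, writer optional)
  geo.signature <- geo.signature (bytes -> bytes, writer optional)
  violation R1 at geo.checksum
  violation R3 at geo.enabled
  violation R1 at geo.nickname
  => forward verdict for Shipment: BREAKING, 3 violation(s)
migrating the Shipment value to v1:
  extras := null (not supplied -> null)
  read fails at geo.checksum under R1 (no fill)
  => FAILS_AT (geo.checksum, R1)

forward: BREAKING [(geo.checksum, R1), (geo.enabled, R3), (geo.nickname, R1)]; decoded: FAILS_AT (geo.checksum, R1)


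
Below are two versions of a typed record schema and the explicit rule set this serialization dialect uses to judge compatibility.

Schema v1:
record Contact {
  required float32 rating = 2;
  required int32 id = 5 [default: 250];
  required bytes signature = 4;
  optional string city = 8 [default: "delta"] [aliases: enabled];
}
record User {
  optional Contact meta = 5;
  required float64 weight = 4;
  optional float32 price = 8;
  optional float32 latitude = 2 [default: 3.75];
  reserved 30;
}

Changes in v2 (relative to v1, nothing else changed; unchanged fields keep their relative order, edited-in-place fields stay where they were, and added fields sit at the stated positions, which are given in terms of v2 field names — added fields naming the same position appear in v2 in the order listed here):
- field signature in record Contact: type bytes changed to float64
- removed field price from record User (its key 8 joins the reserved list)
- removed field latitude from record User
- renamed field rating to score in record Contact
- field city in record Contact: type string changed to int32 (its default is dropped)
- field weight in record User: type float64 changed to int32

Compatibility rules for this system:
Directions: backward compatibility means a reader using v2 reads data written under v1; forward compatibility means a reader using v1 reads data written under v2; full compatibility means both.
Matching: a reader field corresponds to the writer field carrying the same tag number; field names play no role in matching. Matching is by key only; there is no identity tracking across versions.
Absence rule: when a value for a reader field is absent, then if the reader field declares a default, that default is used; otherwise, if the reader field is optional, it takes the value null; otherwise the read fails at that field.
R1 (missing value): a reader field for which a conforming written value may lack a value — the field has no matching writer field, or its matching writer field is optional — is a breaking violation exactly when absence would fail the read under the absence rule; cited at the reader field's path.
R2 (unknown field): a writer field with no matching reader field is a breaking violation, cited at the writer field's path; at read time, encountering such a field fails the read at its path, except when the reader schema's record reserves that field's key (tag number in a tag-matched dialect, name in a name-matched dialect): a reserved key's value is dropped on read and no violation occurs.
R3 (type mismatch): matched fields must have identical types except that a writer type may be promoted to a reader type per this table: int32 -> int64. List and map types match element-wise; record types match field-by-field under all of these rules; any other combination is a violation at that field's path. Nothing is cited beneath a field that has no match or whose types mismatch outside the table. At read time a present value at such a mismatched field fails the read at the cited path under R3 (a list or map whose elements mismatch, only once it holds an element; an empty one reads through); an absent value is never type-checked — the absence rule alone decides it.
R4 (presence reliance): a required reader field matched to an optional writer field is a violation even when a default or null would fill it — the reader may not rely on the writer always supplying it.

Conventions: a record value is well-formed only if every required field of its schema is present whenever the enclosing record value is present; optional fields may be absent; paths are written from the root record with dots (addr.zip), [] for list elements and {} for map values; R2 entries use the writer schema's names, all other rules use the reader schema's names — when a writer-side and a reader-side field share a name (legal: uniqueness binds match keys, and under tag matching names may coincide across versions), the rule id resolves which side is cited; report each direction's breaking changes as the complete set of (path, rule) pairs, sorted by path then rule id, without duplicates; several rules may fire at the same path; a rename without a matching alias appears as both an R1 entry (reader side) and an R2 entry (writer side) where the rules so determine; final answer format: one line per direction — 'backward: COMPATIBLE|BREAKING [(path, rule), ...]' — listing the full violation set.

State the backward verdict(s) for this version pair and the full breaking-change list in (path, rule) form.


backward: BREAKING [(latitude, R2), (meta.city, R3), (meta.signature, R3), (weight, R3)]

each type pair in User: writer, then reader
backward analysis of User with v2 as reader and v1 as writer:
  Contact -> Contact, writer optional: meta aligns to meta
  float64 -> int32, writer required: weight aligns to weight
  leftover writer field: price
  leftover writer field: latitude
  float32 -> float32, writer required: meta.score aligns to meta.rating
  int32 -> int32, writer required: meta.id aligns to meta.id
  bytes -> float64, writer required: meta.signature aligns to meta.signature
  string -> int32, writer optional: meta.city aligns to meta.city
  R2 fires at latitude
  R3 fires at meta.city
  R3 fires at meta.signature
  R3 fires at weight
  => 4 violation(s): backward is BREAKING for User
ruling out the remaining User differences:
  removed field price from record User (its key 8 joins the reserved list) -> fires no rule on User, leaving the asked answer as it is
  renamed field rating to score in record Contact -> fires no rule on User, leaving the asked answer as it is


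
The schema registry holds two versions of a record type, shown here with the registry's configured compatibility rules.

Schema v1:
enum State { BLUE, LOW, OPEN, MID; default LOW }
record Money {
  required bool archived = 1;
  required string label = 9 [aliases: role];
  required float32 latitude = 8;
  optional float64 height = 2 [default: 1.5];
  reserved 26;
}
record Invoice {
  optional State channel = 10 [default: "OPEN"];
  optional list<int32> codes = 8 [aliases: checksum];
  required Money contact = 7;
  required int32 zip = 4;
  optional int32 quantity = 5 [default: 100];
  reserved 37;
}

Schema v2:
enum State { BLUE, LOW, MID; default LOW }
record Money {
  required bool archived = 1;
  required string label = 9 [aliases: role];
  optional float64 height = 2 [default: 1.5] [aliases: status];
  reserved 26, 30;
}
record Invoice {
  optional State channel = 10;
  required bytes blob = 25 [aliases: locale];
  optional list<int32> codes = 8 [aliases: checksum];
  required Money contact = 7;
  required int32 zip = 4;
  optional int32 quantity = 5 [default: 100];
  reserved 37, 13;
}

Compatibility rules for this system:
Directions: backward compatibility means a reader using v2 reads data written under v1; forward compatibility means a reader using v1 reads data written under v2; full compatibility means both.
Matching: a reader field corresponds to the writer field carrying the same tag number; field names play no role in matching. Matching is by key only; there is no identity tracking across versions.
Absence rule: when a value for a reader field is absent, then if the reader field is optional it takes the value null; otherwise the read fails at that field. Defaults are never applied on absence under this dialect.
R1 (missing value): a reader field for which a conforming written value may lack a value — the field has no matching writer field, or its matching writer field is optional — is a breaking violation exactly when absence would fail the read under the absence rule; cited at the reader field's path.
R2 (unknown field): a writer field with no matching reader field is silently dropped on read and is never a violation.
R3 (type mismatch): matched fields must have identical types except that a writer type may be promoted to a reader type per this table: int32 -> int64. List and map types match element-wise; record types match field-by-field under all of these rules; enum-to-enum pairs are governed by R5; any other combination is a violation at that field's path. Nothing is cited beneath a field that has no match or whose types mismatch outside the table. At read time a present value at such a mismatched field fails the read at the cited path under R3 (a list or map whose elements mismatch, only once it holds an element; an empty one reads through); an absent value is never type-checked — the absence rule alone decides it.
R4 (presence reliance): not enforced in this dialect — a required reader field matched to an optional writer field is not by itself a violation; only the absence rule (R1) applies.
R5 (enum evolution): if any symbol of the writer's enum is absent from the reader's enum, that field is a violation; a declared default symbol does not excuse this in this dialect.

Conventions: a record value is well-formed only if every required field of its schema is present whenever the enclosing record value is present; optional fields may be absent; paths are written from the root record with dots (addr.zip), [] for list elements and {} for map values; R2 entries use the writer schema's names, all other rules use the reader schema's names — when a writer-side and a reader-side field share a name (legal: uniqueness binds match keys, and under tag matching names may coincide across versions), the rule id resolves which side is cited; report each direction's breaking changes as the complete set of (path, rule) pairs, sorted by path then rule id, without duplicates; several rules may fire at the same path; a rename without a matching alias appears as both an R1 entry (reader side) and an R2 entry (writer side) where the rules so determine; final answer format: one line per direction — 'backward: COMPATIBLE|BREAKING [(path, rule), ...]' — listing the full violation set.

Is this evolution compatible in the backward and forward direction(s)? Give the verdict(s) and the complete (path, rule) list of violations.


backward: BREAKING [(blob, R1), (channel, R5)]; forward: BREAKING [(contact.latitude, R1)]

in Invoice below, arrows point writer -> reader
backward on Invoice — v2 reading data written by v1:
  channel: State -> State, writer optional; from channel
  no writer field matches reader blob
  codes: list<int32> -> list<int32>, writer optional; from codes
  contact: Money -> Money, writer required; from contact
  zip: int32 -> int32, writer required; from zip
  quantity: int32 -> int32, writer optional; from quantity
  contact.archived: bool -> bool, writer required; from contact.archived
  contact.label: string -> string, writer required; from contact.label
  contact.height: float64 -> float64, writer optional; from contact.height
  writer field contact.latitude has no reader counterpart
  breaking: (blob, R1)
  breaking: (channel, R5)
  => backward verdict for Invoice: BREAKING, 2 violation(s)
forward on Invoice — v1 reading data written by v2:
  channel: State -> State, writer optional; from channel
  codes: list<int32> -> list<int32>, writer optional; from codes
  contact: Money -> Money, writer required; from contact
  zip: int32 -> int32, writer required; from zip
  quantity: int32 -> int32, writer optional; from quantity
  writer field blob has no reader counterpart
  contact.archived: bool -> bool, writer required; from contact.archived
  contact.label: string -> string, writer required; from contact.label
  no writer field matches reader contact.latitude
  contact.height: float64 -> float64, writer optional; from contact.height
  breaking: (contact.latitude, R1)
  => forward verdict for Invoice: BREAKING, 1 violation(s)


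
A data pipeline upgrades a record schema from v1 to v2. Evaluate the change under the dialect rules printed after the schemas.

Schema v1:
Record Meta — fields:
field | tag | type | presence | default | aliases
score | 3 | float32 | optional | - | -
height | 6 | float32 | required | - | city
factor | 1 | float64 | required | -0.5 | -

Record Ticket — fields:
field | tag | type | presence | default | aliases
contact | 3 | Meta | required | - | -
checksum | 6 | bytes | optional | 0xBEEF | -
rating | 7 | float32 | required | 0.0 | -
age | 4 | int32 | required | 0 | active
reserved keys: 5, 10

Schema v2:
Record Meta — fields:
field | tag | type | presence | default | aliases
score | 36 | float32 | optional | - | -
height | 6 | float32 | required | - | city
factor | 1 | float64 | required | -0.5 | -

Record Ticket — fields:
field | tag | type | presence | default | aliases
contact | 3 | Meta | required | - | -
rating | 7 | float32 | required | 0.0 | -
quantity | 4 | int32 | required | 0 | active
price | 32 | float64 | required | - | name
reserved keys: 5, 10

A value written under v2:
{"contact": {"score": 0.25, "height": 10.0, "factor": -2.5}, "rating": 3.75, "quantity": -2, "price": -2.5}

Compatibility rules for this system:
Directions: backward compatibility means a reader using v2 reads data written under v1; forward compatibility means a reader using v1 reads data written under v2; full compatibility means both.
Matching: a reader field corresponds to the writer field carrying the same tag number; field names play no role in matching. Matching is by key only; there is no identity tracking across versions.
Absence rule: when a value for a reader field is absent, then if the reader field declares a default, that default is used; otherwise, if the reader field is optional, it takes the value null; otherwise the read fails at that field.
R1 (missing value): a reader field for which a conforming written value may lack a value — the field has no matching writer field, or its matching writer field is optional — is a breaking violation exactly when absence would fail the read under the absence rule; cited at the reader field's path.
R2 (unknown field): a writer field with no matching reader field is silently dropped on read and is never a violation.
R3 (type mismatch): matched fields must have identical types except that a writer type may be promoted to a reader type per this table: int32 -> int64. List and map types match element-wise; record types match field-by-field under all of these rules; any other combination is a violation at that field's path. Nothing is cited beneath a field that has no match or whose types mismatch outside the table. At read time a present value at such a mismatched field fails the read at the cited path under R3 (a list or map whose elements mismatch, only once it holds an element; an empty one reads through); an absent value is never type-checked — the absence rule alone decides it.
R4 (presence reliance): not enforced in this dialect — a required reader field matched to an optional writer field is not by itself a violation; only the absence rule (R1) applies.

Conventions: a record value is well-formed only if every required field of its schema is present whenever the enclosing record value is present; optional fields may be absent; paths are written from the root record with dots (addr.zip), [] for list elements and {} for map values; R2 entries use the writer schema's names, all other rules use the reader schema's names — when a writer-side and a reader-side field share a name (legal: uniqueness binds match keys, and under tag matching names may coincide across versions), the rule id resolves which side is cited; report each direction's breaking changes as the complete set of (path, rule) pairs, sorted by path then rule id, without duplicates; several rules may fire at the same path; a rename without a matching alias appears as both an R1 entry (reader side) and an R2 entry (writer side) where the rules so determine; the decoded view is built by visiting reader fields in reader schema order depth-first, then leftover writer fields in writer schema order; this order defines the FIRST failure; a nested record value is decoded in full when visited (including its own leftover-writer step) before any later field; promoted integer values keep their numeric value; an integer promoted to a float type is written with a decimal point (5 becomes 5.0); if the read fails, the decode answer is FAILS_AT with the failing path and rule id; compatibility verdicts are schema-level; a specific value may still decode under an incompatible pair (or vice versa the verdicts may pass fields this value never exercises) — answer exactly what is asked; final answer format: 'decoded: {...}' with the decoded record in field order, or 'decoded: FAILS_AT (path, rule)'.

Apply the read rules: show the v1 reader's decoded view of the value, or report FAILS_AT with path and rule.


decoded: {"contact": {"score": null, "height": 10.0, "factor": -2.5}, "checksum": 0xBEEF, "rating": 3.75, "age": -2}

arrows below run writer -> reader for Ticket
decoding the Ticket value with the v1 reader:
  contact.score := null (not supplied -> null)
  contact.height := 10.0
  contact.factor := -2.5
  writer contact.score: unmatched, discarded
  checksum := 0xBEEF (no value, default fills)
  rating := 3.75
  age := -2 (from writer quantity)
  writer price: unmatched, discarded
  => decoded: {"contact": {"score": null, "height": 10.0, "factor": -2.5}, "checksum": 0xBEEF, "rating": 3.75, "age": -2}
diffs on Ticket not affecting the asked answer:
  removed field checksum from record Ticket -> triggers nothing under the printed rules; the Ticket answer is the same either way
  added field price to record Ticket: required float64, tag 32 (in v2 it sits last) -> affects the rule determinations only; this particular Ticket value decodes identically
  renamed field age to quantity in record Ticket -> triggers nothing under the printed rules; the Ticket answer is the same either way


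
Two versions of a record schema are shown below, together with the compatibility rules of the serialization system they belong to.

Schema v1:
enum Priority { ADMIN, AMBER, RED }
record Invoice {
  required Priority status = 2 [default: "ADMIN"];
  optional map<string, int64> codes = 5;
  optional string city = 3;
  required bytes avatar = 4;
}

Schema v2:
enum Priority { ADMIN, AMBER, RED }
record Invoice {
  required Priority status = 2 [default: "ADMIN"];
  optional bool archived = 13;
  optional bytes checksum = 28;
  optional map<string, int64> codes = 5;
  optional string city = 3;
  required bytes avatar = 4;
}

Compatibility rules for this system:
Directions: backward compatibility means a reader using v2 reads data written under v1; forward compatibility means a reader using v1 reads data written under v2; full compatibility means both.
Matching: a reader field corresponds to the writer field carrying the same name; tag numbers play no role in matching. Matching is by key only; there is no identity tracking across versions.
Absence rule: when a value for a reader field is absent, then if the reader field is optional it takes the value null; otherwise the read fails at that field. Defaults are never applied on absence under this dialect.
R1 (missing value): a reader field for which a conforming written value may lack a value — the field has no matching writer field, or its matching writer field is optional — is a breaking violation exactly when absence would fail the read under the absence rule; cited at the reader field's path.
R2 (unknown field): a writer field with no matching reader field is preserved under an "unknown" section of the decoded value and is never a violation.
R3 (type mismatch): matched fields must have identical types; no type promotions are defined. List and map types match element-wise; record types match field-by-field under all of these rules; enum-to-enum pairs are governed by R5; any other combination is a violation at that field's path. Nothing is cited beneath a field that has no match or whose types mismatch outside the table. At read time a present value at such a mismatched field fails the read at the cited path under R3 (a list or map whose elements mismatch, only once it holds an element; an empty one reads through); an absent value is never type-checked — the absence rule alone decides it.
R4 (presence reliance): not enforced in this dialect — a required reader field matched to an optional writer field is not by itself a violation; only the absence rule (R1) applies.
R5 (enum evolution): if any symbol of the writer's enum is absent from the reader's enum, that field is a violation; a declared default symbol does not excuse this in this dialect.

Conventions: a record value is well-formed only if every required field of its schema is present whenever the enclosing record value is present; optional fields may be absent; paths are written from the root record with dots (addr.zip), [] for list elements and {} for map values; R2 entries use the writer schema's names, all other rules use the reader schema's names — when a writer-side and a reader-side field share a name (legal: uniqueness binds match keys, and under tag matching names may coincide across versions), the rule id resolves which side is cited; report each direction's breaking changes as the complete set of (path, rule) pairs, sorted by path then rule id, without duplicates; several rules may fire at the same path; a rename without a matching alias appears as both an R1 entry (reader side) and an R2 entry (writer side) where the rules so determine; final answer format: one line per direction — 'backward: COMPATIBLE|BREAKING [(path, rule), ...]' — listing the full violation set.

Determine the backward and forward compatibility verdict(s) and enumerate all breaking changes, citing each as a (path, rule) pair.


each type pair in Invoice: writer, then reader
backward for Invoice (reader v2, writer v1):
  status: Priority -> Priority, writer required; from status
  archived has no writer counterpart
  checksum has no writer counterpart
  codes: map<string, int64> -> map<string, int64>, writer optional; from codes
  city: string -> string, writer optional; from city
  avatar: bytes -> bytes, writer required; from avatar
  => no violations; backward on Invoice: COMPATIBLE
forward for Invoice (reader v1, writer v2):
  status: Priority -> Priority, writer required; from status
  codes: map<string, int64> -> map<string, int64>, writer optional; from codes
  city: string -> string, writer optional; from city
  avatar: bytes -> bytes, writer required; from avatar
  writer archived: unknown to reader
  writer checksum: unknown to reader
  => no violations; forward on Invoice: COMPATIBLE

backward: COMPATIBLE []; forward: COMPATIBLE []


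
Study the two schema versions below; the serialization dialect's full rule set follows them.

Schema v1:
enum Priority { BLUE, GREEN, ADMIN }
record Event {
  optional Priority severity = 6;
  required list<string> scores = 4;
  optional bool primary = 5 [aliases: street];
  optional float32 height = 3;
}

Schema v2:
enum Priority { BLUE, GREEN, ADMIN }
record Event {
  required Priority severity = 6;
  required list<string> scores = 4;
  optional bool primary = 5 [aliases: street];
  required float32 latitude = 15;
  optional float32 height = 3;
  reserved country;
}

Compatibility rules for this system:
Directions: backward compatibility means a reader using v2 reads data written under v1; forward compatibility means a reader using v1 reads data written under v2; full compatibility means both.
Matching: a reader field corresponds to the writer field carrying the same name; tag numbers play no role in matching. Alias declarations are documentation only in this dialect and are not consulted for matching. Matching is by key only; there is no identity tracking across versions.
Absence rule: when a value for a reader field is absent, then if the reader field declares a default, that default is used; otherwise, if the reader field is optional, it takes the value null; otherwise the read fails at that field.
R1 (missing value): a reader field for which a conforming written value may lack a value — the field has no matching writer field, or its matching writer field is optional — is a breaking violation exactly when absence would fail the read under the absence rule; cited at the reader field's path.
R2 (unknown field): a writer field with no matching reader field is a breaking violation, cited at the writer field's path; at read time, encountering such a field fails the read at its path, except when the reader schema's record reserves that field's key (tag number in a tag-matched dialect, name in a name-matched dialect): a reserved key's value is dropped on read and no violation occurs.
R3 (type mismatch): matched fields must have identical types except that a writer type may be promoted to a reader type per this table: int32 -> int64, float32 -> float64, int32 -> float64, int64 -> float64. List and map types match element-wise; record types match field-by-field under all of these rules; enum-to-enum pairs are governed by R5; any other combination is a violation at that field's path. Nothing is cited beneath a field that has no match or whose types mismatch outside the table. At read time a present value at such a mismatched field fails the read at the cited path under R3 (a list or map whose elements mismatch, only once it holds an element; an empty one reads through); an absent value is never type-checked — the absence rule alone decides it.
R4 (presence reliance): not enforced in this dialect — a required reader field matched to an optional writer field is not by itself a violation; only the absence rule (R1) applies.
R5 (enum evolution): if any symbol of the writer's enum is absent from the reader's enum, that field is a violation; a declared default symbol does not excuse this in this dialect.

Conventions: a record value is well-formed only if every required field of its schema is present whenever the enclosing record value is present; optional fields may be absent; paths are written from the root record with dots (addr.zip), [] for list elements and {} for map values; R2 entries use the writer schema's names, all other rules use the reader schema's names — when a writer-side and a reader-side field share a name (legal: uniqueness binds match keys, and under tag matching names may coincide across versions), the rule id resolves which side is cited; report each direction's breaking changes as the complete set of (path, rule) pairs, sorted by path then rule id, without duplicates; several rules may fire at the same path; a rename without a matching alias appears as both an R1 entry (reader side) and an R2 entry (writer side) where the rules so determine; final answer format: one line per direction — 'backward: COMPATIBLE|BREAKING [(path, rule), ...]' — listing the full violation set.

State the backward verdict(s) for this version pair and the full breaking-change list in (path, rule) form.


arrows below run writer -> reader for Event
backward on Event — v2 reading data written by v1:
  severity: paired with writer severity (Priority -> Priority; writer optional)
  scores: paired with writer scores (list<string> -> list<string>; writer required)
  primary: paired with writer primary (bool -> bool; writer optional)
  no writer field matches reader latitude
  height: paired with writer height (float32 -> float32; writer optional)
  violation R1 at latitude
  violation R1 at severity
  => backward: BREAKING (2)

backward: BREAKING [(latitude, R1), (severity, R1)]


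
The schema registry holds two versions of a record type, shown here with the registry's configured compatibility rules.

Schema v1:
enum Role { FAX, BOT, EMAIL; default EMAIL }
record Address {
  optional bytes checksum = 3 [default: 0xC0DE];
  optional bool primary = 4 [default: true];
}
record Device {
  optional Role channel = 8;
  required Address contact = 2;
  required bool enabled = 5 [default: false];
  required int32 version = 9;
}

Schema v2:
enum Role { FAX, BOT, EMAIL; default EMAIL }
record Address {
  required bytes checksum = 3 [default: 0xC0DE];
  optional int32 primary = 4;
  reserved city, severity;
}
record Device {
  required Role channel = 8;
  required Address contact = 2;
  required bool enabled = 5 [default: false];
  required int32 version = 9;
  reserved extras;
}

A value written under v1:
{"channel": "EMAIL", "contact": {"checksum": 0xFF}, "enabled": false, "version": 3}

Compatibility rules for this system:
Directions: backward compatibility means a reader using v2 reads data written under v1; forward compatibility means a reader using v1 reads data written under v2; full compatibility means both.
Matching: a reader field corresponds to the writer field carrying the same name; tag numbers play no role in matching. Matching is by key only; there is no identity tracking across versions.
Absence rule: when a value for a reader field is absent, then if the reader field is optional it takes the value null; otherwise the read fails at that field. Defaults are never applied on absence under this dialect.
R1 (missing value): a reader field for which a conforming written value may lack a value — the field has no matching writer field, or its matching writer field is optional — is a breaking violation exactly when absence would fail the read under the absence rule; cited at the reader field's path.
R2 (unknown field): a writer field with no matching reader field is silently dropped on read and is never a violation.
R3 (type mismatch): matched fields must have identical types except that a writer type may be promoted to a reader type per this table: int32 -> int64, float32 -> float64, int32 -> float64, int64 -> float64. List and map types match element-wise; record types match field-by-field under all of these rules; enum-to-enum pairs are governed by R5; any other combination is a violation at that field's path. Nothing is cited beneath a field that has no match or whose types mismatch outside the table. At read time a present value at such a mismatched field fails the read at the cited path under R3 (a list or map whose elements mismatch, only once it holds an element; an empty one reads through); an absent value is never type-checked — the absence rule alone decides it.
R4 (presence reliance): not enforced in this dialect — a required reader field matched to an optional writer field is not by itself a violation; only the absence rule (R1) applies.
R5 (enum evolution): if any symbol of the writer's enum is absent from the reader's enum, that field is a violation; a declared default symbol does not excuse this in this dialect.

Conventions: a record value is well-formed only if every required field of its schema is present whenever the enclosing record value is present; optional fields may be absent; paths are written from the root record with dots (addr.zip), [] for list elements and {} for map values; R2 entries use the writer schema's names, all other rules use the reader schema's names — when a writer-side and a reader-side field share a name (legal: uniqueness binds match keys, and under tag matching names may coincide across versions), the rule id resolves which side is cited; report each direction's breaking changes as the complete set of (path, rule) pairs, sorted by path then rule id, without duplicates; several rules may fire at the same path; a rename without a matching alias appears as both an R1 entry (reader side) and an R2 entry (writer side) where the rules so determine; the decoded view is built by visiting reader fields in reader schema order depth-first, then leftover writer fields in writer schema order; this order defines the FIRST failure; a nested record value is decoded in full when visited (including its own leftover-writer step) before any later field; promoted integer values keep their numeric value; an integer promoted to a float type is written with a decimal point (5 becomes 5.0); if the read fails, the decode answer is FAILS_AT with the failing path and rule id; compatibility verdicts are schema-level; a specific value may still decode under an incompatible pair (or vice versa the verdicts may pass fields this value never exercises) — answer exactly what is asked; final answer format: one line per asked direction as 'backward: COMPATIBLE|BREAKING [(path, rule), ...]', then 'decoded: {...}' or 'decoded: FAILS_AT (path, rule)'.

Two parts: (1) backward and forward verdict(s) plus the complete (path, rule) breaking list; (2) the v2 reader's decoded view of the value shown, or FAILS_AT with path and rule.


backward: BREAKING [(channel, R1), (contact.checksum, R1), (contact.primary, R3)]; forward: BREAKING [(contact.primary, R3)]; decoded: {"channel": "EMAIL", "contact": {"checksum": 0xFF, "primary": null}, "enabled": false, "version": 3}

in Device below, arrows point writer -> reader
backward for Device (reader v2, writer v1):
  channel: paired with writer channel (Role -> Role; writer optional)
  contact: paired with writer contact (Address -> Address; writer required)
  enabled: paired with writer enabled (bool -> bool; writer required)
  version: paired with writer version (int32 -> int32; writer required)
  contact.checksum: paired with writer contact.checksum (bytes -> bytes; writer optional)
  contact.primary: paired with writer contact.primary (bool -> int32; writer optional)
  violation R1 at channel
  violation R1 at contact.checksum
  violation R3 at contact.primary
  => backward: BREAKING (3)
forward for Device (reader v1, writer v2):
  channel: paired with writer channel (Role -> Role; writer required)
  contact: paired with writer contact (Address -> Address; writer required)
  enabled: paired with writer enabled (bool -> bool; writer required)
  version: paired with writer version (int32 -> int32; writer required)
  contact.checksum: paired with writer contact.checksum (bytes -> bytes; writer required)
  contact.primary: paired with writer contact.primary (int32 -> bool; writer optional)
  violation R3 at contact.primary
  => forward: BREAKING (1)
decoding the Device value with the v2 reader:
  channel := "EMAIL"
  contact.checksum := 0xFF
  contact.primary := null (not supplied -> null)
  enabled := false
  version := 3
  => decoded: {"channel": "EMAIL", "contact": {"checksum": 0xFF, "primary": null}, "enabled": false, "version": 3}
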